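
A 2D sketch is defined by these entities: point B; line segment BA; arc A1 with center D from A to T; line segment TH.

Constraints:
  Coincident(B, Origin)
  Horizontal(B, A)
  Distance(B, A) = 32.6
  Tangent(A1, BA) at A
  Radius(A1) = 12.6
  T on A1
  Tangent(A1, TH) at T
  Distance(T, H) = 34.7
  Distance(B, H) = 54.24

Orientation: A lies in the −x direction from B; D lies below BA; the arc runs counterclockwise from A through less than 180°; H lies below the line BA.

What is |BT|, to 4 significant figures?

47.35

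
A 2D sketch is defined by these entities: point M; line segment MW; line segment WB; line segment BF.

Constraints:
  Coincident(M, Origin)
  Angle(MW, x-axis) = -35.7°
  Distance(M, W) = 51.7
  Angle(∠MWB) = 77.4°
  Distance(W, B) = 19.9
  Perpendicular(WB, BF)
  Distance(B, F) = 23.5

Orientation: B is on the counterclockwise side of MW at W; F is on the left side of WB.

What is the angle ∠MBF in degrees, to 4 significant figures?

9.697°

M is at the origin; MW runs at -35.7° with length 51.7, so W = 51.7·(cos -35.7°, sin -35.7°) = (41.98, -30.17). ∠MWB = 77.4°, so WB runs at -35.7° + (180° − 77.4°) = 66.90° from the x-axis; with |WB| = 19.9, B = W + 19.9·(cos 66.90°, sin 66.90°) = (49.79, -11.86). WB ⟂ BF; with |BF| = 23.5 on the left of WB, F = B + 23.5·(-0.9198, 0.3923) = (28.18, -2.645). Then cos ∠MBF = BM·BF / (|BM||BF|), giving 9.697°.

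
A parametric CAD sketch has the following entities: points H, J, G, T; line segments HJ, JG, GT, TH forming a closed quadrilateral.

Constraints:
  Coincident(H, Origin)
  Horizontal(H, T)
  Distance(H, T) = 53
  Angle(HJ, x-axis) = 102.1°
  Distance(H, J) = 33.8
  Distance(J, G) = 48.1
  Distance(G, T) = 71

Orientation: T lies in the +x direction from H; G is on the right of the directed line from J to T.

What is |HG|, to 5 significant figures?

21.771

H is at the origin; HT is horizontal with |HT| = 53.0 and T in +x, so T = (53.0, 0). HJ runs at 102.1° with |HJ| = 33.8, so J = (-7.0851, 33.049). G is determined by |JG| = 48.1 and |GT| = 71.0 together: it lies at the intersection of circle(J, 48.1) and circle(T, 71.0). With |JT| = 68.574, the foot of the radical line on JT is 14.401 from J and the perpendicular offset is √(48.1² − 14.401²) = 45.894. Taking the right-of-JT solution: G = (-16.585, -14.103).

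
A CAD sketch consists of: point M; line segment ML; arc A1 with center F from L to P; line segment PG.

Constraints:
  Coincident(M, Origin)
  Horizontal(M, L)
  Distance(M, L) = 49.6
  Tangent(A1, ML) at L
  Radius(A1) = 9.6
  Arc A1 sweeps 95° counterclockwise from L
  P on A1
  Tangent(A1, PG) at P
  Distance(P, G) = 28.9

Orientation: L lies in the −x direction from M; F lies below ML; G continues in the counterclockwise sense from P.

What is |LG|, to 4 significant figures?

39.85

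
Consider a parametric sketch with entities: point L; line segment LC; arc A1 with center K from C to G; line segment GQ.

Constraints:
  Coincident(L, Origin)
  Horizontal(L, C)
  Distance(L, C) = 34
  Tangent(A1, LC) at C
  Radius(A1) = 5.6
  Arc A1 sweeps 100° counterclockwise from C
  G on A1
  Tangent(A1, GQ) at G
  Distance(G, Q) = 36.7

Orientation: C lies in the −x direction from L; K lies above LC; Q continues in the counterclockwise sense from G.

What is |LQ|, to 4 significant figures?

55.13

On A1, C sits at bearing -90° from K; a 100° counterclockwise sweep puts G at bearing 10°, so G = K + 5.6·(cos 10°, sin 10°) = (-28.49, 6.572). The tangent condition forces KG to be normal to GQ, so GQ runs along (−sin 10°, cos 10°); with |GQ| = 36.7, Q = (-34.86, 42.71). Then |LQ| = |Q − L| = 55.13.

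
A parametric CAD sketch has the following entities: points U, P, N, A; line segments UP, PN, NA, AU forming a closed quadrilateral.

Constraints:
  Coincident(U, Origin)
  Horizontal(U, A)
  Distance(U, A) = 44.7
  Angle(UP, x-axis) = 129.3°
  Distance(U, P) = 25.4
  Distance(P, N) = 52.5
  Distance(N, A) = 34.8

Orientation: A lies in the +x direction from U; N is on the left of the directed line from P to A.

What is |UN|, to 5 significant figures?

48.029

U is at the origin; U and A share the same y with |UA| = 44.7 and A in +x, so A = (44.7, 0). UP runs at 129.3° with |UP| = 25.4, so P = (-16.088, 19.656). N is determined by |PN| = 52.5 and |NA| = 34.8 together: it lies at the intersection of circle(P, 52.5) and circle(A, 34.8). With |PA| = 63.887, the foot of the radical line on PA is 44.037 from P and the perpendicular offset is √(52.5² − 44.037²) = 28.584. Taking the left-of-PA solution: N = (34.607, 33.304).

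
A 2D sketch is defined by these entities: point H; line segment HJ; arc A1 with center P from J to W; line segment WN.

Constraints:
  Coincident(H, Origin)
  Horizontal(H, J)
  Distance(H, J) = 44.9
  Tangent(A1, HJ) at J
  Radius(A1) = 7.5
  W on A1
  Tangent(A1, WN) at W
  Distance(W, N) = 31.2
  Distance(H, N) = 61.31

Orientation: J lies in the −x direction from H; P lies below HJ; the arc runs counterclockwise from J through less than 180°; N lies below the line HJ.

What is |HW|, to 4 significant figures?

53.02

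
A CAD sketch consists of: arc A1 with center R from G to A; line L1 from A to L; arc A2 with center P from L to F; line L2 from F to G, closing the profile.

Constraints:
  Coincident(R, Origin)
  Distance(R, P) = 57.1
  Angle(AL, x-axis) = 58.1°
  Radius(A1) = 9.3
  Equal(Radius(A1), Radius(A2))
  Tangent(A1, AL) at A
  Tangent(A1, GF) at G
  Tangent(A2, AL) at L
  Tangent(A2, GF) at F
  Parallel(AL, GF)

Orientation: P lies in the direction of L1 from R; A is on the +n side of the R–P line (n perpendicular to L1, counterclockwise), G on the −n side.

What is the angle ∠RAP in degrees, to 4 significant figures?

80.75°

The slot axis is L1's direction at 58.1°, so u = (cos 58.1°, sin 58.1°) = (0.5284, 0.8490) and n = (−sin 58.1°, cos 58.1°) = (-0.8490, 0.5284). R is at the origin and P lies 57.1 along u from R, so P = 57.1·u = (30.17, 48.48). Tangency of A1 to both parallel lines with radius 9.3 puts A and G at R ± 9.3·n: A = (-7.895, 4.914), G = (7.895, -4.914). Then cos ∠RAP = AR·AP / (|AR||AP|), giving 80.75°.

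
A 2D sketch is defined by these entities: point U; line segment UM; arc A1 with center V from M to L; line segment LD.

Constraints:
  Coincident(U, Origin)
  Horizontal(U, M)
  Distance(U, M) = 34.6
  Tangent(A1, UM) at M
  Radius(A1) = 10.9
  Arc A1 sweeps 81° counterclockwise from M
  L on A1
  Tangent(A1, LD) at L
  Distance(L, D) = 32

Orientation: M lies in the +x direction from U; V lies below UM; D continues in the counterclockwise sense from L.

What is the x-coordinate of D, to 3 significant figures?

18.8

U is at the origin; U and M share the same y with |UM| = 34.6 and M on the +x side, so M = (34.6, 0.00). Since A1 is tangent to UM there, VM ⟂ UM, so V = M + (0, -10.9) = (34.6, -10.9). On A1, M sits at bearing 90° from V; an 81° counterclockwise sweep puts L at bearing 171°, so L = V + 10.9·(cos 171°, sin 171°) = (23.8, -9.19). Since A1 is tangent to LD there, VL ⟂ LD, so LD runs along (−sin 171°, cos 171°); with |LD| = 32.0, D = (18.8, -40.8). So D.x = 18.8.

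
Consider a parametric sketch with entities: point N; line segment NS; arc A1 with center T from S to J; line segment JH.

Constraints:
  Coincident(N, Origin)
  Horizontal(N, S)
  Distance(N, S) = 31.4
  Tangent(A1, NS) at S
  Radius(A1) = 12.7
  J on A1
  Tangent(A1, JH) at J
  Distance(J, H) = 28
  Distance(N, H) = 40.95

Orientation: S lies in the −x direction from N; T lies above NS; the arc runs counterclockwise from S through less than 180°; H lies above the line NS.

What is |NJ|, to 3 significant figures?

21.7

N is at the origin; N and S share the same y with |NS| = 31.4 and S on the −x side, so S = (-31.4, 0.00). A1 meets NS tangentially, so TS is at right angles to NS, so T = S + (0, 12.7) = (-31.4, 12.7). Since TJ ⟂ JH (tangency), |TH| = √(12.7² + 28.0²) = 30.7 regardless of where J sits on A1. So H lies on both circle(N, 40.95) and circle(T, 30.7); the above-NS intersection is H = (-14.4, 38.3). J is the foot of the tangent from H: J = (-18.9, 10.7).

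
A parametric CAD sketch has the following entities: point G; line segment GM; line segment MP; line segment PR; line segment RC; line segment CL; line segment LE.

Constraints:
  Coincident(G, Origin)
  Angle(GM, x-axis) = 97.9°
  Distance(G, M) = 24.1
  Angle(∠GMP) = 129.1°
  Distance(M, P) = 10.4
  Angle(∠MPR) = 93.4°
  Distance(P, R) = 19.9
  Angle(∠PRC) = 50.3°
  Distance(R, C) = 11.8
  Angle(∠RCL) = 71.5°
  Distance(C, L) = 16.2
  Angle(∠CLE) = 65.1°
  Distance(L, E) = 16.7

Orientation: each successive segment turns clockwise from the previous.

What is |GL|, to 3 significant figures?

34.1

G is at the origin; GM runs at 97.9° with length 24.1, so M = (-3.31, 23.9). ∠GMP = 129.1° gives MP at 47.0° from the x-axis; with |MP| = 10.4, P = (3.78, 31.5). ∠MPR = 93.4° gives PR at -39.6° from the x-axis; with |PR| = 19.9, R = (19.1, 18.8). ∠PRC = 50.3° gives RC at -169° from the x-axis; with |RC| = 11.8, C = (7.52, 16.6). ∠RCL = 71.5° gives CL at 82.2° from the x-axis; with |CL| = 16.2, L = (9.72, 32.7). Then |GL| = |L − G| = 34.1.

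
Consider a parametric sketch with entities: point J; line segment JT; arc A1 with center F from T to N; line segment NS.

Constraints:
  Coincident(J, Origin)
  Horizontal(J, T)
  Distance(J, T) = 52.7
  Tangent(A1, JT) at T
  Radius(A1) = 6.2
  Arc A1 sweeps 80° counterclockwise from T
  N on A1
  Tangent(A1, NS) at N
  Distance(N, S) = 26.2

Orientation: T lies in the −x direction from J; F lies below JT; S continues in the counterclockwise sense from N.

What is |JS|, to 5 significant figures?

70.500

On A1, T sits at bearing 90° from F; an 80° counterclockwise sweep puts N at bearing 170°, so N = F + 6.2·(cos 170°, sin 170°) = (-58.806, -5.1234). A1 meets NS tangentially, so FN is at right angles to NS, so NS runs along (−sin 170°, cos 170°); with |NS| = 26.2, S = (-63.355, -30.925). Then |JS| = |S − J| = 70.500.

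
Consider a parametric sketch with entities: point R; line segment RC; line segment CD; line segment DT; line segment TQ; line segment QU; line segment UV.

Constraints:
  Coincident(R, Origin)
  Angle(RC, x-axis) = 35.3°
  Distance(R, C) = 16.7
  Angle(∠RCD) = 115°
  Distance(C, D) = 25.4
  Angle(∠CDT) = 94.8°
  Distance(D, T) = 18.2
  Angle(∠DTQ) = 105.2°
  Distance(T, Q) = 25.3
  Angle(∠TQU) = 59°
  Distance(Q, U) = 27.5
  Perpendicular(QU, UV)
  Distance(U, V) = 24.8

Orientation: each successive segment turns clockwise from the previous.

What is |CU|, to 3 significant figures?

8.40

∠DTQ = 105.2° gives TQ at 170° from the x-axis; with |TQ| = 25.3, Q = (3.09, -15.2). ∠TQU = 59.0° gives QU at 49.3° from the x-axis; with |QU| = 27.5, U = (21.0, 5.67). Then |CU| = |U − C| = 8.40.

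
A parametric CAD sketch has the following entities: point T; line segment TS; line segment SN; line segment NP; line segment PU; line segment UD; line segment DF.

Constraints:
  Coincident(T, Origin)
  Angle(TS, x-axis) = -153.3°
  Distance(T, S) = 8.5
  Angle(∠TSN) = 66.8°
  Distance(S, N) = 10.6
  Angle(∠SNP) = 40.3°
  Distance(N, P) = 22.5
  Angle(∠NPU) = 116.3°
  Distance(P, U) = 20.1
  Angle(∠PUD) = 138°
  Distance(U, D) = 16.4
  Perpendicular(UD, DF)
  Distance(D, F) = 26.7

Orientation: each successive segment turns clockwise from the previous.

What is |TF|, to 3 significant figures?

29.4

T is at the origin; TS runs at -153.3° with length 8.5, so S = (-7.59, -3.82). ∠TSN = 66.8° gives SN at 93.5° from the x-axis; with |SN| = 10.6, N = (-8.24, 6.76). ∠SNP = 40.3° gives NP at -46.2° from the x-axis; with |NP| = 22.5, P = (7.33, -9.48). ∠NPU = 116.3° gives PU at -110° from the x-axis; with |PU| = 20.1, U = (0.491, -28.4). ∠PUD = 138.0° gives UD at -152° from the x-axis; with |UD| = 16.4, D = (-14.0, -36.1). UD is perpendicular to DF, so DF runs at 118°; with |DF| = 26.7, F = (-26.6, -12.6). Then |TF| = |F − T| = 29.4.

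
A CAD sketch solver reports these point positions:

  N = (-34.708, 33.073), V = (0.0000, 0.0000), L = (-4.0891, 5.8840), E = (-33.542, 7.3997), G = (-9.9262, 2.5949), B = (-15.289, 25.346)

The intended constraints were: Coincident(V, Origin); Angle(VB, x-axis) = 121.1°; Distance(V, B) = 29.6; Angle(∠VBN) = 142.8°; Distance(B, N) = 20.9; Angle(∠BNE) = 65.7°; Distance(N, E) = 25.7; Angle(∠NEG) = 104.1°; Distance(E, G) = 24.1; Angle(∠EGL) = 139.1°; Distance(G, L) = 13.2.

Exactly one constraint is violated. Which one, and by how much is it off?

Distance(G, L) = 13.2 — off by 6.50.

V = (0.00, 0.00) ✓; VB at 121.1° ✓; |VB| = 29.60 ✓; ∠VBN = 142.8° ✓; |BN| = 20.90 ✓; ∠BNE = 65.70° ✓; |NE| = 25.70 ✓; ∠NEG = 104.1° ✓; |EG| = 24.10 ✓; ∠EGL = 139.1° ✓; |GL| = 6.700 ✗.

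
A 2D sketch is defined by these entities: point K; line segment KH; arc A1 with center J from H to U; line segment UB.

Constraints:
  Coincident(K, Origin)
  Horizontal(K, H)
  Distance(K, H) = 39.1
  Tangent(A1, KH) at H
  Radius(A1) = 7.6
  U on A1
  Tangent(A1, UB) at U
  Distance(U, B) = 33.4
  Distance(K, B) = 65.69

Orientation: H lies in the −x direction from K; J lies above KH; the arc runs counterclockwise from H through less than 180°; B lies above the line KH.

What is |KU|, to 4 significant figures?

35.15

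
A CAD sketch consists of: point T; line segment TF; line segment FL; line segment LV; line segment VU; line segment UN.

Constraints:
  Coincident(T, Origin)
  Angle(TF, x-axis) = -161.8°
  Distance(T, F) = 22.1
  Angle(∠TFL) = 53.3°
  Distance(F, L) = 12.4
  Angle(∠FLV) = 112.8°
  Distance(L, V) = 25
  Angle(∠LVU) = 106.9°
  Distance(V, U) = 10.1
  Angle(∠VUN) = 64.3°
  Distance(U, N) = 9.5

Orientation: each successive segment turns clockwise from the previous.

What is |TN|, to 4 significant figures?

2.824

∠LVU = 106.9° gives VU at -68.80° from the x-axis; with |VU| = 10.1, U = (11.52, -2.685). ∠VUN = 64.3° gives UN at 175.5° from the x-axis; with |UN| = 9.5, N = (2.052, -1.940). Then |TN| = |N − T| = 2.824.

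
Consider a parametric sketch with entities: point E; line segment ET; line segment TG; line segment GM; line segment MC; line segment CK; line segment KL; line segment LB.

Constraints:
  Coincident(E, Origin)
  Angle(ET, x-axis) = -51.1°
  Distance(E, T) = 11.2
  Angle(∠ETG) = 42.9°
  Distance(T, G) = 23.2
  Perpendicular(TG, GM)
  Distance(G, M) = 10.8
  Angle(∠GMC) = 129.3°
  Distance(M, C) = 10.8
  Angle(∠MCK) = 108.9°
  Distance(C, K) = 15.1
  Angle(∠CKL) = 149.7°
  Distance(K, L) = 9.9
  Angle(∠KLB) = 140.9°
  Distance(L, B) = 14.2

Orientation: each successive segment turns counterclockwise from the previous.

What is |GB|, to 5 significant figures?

26.474

E is at the origin; ET runs at -51.1° with length 11.2, so T = (7.0332, -8.7163). ∠ETG = 42.9° gives TG at 86.000° from the x-axis; with |TG| = 23.2, G = (8.6515, 14.427). TG is perpendicular to GM, so GM runs at 176.00°; with |GM| = 10.8, M = (-2.1222, 15.181). ∠GMC = 129.3° gives MC at -133.30° from the x-axis; with |MC| = 10.8, C = (-9.5290, 7.3206). ∠MCK = 108.9° gives CK at -62.200° from the x-axis; with |CK| = 15.1, K = (-2.4866, -6.0366). ∠CKL = 149.7° gives KL at -31.900° from the x-axis; with |KL| = 9.9, L = (5.9183, -11.268). ∠KLB = 140.9° gives LB at 7.2000° from the x-axis; with |LB| = 14.2, B = (20.006, -9.4884). Then |GB| = |B − G| = 26.474.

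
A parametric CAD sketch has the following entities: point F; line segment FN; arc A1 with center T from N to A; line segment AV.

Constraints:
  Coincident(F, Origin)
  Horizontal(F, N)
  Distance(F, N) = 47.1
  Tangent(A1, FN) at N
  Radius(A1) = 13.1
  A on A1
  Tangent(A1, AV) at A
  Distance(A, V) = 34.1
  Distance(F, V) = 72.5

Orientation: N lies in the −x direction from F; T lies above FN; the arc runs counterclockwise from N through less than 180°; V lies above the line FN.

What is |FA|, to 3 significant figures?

41.0

Checks: ∠(TN, NF) = 90.00° ✓; |TN| = 13.10 ✓; |TA| = 13.10 ✓; ∠(TA, AV) = 90.00° ✓; |AV| = 34.10 ✓; |FV| = 72.50 ✓.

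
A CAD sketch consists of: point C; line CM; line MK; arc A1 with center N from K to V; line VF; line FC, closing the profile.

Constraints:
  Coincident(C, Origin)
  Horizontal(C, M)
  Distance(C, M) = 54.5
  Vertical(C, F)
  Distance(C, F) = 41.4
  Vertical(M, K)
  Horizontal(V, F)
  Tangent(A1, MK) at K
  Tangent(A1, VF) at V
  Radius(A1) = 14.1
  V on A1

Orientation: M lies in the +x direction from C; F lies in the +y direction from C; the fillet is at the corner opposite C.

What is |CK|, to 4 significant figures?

60.96

C is at the origin; CM is horizontal with |CM| = 54.5 and M on the +x side, so M = (54.50, 0.000). C and F share the same x with |CF| = 41.4 and F on the +y side, so F = (0.000, 41.40). The virtual corner opposite C is at (54.50, 41.40). Since A1 is tangent to MK there, NK ⟂ MK and A1 meets VF tangentially, so NV is at right angles to VF, with radius 14.1, so the center N sits 14.1 in from both sides at N = (40.40, 27.30). That places the tangent points at K = (54.50, 27.30) on MK and V = (40.40, 41.40) on VF. Then |CK| = |K − C| = 60.96.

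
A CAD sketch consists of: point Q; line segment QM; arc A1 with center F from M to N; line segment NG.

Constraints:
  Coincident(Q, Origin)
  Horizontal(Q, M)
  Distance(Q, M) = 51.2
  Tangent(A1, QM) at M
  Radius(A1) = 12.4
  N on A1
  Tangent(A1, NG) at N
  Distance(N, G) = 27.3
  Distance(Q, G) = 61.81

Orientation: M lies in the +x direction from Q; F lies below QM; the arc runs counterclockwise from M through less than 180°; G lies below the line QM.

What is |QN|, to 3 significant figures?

42.0

Q is at the origin; Q and M share the same y with |QM| = 51.2 and M on the +x side, so M = (51.2, 0.00). Tangency of A1 to QM means the radius FM is perpendicular to QM, so F = M + (0, -12.4) = (51.2, -12.4). Since FN ⟂ NG (tangency), |FG| = √(12.4² + 27.3²) = 30.0 regardless of where N sits on A1. So G lies on both circle(Q, 61.81) and circle(F, 30.0); the below-QM intersection is G = (45.5, -41.8). N is the foot of the tangent from G: N = (39.1, -15.3).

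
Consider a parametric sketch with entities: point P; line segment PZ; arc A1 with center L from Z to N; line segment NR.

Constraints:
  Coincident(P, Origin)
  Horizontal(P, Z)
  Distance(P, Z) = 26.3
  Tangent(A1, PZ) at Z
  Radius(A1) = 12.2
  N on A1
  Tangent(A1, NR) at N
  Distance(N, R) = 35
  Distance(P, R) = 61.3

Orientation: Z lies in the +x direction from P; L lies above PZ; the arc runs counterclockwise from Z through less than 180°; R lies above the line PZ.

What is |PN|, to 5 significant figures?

40.267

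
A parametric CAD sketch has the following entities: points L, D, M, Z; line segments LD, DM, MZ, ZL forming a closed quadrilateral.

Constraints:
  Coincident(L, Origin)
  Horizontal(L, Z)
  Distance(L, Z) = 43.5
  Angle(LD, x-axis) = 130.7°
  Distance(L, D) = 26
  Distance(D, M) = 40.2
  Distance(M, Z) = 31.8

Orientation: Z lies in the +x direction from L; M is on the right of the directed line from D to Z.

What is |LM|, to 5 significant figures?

14.685

L is at the origin; L and Z share the same y with |LZ| = 43.5 and Z in +x, so Z = (43.5, 0). LD runs at 130.7° with |LD| = 26.0, so D = (-16.955, 19.711). M is determined by |DM| = 40.2 and |MZ| = 31.8 together: it lies at the intersection of circle(D, 40.2) and circle(Z, 31.8). With |DZ| = 63.587, the foot of the radical line on DZ is 36.549 from D and the perpendicular offset is √(40.2² − 36.549²) = 16.739. Taking the right-of-DZ solution: M = (12.605, -7.5330).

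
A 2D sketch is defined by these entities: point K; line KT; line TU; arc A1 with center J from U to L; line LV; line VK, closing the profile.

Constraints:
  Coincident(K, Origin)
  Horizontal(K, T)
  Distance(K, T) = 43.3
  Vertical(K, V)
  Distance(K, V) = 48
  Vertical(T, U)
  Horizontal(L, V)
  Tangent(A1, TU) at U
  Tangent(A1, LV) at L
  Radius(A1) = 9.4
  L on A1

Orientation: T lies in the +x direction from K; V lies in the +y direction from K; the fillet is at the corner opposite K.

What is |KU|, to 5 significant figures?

58.007

K is at the origin; KT is horizontal with |KT| = 43.3 and T on the +x side, so T = (43.300, 0.0000). K and V share the same x with |KV| = 48.0 and V on the +y side, so V = (0.0000, 48.000). The virtual corner opposite K is at (43.300, 48.000). Tangency of A1 to TU means the radius JU is perpendicular to TU and tangency of A1 to LV means the radius JL is perpendicular to LV, with radius 9.4, so the center J sits 9.4 in from both sides at J = (33.900, 38.600). That places the tangent points at U = (43.300, 38.600) on TU and L = (33.900, 48.000) on LV. Then |KU| = |U − K| = 58.007.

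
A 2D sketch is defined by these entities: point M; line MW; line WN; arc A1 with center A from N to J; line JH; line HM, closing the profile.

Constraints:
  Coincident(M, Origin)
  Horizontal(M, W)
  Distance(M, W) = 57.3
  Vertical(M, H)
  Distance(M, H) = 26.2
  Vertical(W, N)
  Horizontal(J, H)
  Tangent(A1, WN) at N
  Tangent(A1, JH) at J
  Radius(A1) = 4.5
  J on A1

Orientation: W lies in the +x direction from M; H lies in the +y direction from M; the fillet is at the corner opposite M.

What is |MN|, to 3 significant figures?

61.3

M is at the origin; M and W share the same y with |MW| = 57.3 and W on the +x side, so W = (57.3, 0.00). M and H share the same x with |MH| = 26.2 and H on the +y side, so H = (0.00, 26.2). The virtual corner opposite M is at (57.3, 26.2). Tangency of A1 to WN means the radius AN is perpendicular to WN and tangency of A1 to JH means the radius AJ is perpendicular to JH, with radius 4.5, so the center A sits 4.5 in from both sides at A = (52.8, 21.7). That places the tangent points at N = (57.3, 21.7) on WN and J = (52.8, 26.2) on JH. Then |MN| = |N − M| = 61.3.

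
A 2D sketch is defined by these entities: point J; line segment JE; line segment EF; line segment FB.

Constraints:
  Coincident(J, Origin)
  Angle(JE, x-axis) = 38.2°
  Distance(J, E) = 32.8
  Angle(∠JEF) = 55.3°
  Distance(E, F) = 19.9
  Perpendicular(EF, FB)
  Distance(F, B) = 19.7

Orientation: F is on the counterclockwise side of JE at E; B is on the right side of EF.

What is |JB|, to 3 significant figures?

46.7

∠JEF = 55.3°, so EF runs at 38.2° + (180° − 55.3°) = 163° from the x-axis; with |EF| = 19.9, F = E + 19.9·(cos 163°, sin 163°) = (6.76, 26.1). The perpendicularity gives FB at right angles to EF; with |FB| = 19.7 on the right of EF, B = F + 19.7·(0.294, 0.956) = (12.5, 45.0). Then |JB| = |B − J| = 46.7.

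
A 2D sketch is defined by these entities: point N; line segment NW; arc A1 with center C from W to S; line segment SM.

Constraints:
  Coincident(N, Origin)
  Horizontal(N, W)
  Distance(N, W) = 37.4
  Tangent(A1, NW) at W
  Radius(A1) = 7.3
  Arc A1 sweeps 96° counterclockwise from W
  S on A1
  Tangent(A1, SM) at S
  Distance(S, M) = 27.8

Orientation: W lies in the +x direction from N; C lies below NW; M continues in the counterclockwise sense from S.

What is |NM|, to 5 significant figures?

48.655

N is at the origin; NW is horizontal with |NW| = 37.4 and W on the +x side, so W = (37.400, 0.0000). A1 meets NW tangentially, so CW is at right angles to NW, so C = W + (0, -7.3) = (37.400, -7.3000). On A1, W sits at bearing 90° from C; a 96° counterclockwise sweep puts S at bearing 186°, so S = C + 7.3·(cos 186°, sin 186°) = (30.140, -8.0631). The tangent condition forces CS to be normal to SM, so SM runs along (−sin 186°, cos 186°); with |SM| = 27.8, M = (33.046, -35.711). Then |NM| = |M − N| = 48.655.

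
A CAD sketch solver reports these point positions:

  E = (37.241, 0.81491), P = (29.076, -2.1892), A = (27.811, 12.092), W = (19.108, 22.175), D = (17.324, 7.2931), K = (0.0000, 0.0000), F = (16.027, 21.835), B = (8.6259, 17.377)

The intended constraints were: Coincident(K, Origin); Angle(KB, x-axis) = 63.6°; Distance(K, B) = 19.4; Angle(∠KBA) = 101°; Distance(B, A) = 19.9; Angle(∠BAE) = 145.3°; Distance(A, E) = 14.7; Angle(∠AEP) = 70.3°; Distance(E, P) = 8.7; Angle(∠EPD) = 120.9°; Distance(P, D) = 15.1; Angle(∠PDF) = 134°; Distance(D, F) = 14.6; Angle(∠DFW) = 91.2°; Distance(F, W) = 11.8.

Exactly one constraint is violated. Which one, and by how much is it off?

Distance(F, W) = 11.8 — off by 8.70.

K = (0.00, 0.00) ✓; KB at 63.60° ✓; |KB| = 19.40 ✓; ∠KBA = 101.0° ✓; |BA| = 19.90 ✓; ∠BAE = 145.3° ✓; |AE| = 14.70 ✓; ∠AEP = 70.30° ✓; |EP| = 8.700 ✓; ∠EPD = 120.9° ✓; |PD| = 15.10 ✓; ∠PDF = 134.0° ✓; |DF| = 14.60 ✓; ∠DFW = 91.20° ✓; |FW| = 3.100 ✗.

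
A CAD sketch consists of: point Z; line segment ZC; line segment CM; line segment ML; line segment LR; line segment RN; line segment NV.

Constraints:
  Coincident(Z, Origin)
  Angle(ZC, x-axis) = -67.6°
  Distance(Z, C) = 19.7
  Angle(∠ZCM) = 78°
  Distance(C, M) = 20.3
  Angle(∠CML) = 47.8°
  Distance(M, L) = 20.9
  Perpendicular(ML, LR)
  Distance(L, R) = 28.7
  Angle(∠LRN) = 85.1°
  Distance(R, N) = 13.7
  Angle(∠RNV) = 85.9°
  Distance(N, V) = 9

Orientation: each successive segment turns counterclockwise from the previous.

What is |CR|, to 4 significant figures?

15.47

∠CML = 47.8° gives ML at 166.6° from the x-axis; with |ML| = 20.9, L = (3.926, -1.901). ML is perpendicular to LR, so LR runs at -103.4°; with |LR| = 28.7, R = (-2.725, -29.82). Then |CR| = |R − C| = 15.47.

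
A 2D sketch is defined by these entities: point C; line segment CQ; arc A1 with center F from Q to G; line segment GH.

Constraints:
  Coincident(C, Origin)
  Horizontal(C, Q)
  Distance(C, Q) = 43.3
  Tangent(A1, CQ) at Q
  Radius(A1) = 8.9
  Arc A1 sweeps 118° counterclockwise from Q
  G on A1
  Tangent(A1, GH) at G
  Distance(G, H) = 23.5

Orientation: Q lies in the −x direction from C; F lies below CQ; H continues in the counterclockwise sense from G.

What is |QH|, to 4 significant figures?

33.98

On A1, Q sits at bearing 90° from F; a 118° counterclockwise sweep puts G at bearing 208°, so G = F + 8.9·(cos 208°, sin 208°) = (-51.16, -13.08). Since A1 is tangent to GH there, FG ⟂ GH, so GH runs along (−sin 208°, cos 208°); with |GH| = 23.5, H = (-40.13, -33.83). Then |QH| = |H − Q| = 33.98.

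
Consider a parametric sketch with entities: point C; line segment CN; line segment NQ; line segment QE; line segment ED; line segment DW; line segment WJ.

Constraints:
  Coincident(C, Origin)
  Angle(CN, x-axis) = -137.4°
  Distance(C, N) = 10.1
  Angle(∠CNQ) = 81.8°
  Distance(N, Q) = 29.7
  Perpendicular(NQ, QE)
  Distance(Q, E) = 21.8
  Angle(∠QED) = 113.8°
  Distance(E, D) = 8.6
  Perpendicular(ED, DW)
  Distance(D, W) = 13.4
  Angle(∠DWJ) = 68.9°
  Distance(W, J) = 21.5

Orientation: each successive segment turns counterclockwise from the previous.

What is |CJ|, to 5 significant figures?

36.514

C is at the origin; CN runs at -137.4° with length 10.1, so N = (-7.4346, -6.8364). ∠CNQ = 81.8° gives NQ at -39.200° from the x-axis; with |NQ| = 29.7, Q = (15.581, -25.608). NQ is perpendicular to QE, so QE runs at 50.800°; with |QE| = 21.8, E = (29.360, -8.7139). ∠QED = 113.8° gives ED at 117.00° from the x-axis; with |ED| = 8.6, D = (25.455, -1.0513). ED is perpendicular to DW, so DW runs at -153.00°; with |DW| = 13.4, W = (13.516, -7.1347). ∠DWJ = 68.9° gives WJ at -41.900° from the x-axis; with |WJ| = 21.5, J = (29.518, -21.493). Then |CJ| = |J − C| = 36.514.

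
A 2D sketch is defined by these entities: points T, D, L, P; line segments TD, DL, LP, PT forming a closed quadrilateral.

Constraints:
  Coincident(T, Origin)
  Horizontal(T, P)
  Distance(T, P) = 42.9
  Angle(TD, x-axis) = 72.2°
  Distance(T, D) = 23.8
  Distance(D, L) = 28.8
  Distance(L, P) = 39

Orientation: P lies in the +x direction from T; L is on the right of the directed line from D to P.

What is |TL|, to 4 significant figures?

7.412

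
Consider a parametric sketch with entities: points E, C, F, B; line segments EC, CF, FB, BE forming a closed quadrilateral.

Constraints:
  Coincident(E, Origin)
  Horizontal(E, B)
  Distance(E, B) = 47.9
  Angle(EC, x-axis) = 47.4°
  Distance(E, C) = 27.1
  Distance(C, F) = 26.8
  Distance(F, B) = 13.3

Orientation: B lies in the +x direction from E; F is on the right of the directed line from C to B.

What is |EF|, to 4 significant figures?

34.69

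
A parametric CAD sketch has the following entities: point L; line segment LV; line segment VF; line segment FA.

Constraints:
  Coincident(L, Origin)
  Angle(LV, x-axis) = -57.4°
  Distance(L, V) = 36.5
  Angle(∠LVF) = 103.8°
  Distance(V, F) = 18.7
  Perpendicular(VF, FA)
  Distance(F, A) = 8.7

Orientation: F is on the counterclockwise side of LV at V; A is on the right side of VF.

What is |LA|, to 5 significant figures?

51.962

L is at the origin; LV runs at -57.4° with length 36.5, so V = 36.5·(cos -57.4°, sin -57.4°) = (19.665, -30.750). ∠LVF = 103.8°, so VF runs at -57.4° + (180° − 103.8°) = 18.800° from the x-axis; with |VF| = 18.7, F = V + 18.7·(cos 18.800°, sin 18.800°) = (37.367, -24.723). VF is perpendicular to FA; with |FA| = 8.7 on the right of VF, A = F + 8.7·(0.32227, -0.94665) = (40.171, -32.959). Then |LA| = |A − L| = 51.962.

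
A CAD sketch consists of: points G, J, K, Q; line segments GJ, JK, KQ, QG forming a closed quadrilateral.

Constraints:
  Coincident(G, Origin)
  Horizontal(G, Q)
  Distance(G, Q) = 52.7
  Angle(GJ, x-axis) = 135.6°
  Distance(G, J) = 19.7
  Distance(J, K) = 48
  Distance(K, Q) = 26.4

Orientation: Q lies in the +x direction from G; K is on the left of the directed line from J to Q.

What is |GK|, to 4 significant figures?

38.37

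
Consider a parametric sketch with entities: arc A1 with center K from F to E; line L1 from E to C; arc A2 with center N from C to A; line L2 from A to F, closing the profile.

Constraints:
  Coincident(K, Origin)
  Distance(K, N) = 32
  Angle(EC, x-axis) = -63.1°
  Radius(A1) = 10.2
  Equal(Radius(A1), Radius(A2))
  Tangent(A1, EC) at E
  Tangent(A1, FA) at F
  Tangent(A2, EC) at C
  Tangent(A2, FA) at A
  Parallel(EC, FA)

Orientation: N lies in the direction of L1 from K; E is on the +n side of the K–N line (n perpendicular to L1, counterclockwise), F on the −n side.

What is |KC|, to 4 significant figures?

33.59

Tangency of A1 to both parallel lines with radius 10.2 puts E and F at K ± 10.2·n: E = (9.096, 4.615), F = (-9.096, -4.615). Equal radii place C and A the same way about N: C = N + 10.2·n = (23.57, -23.92), A = N − 10.2·n = (5.382, -33.15). Then |KC| = |C − K| = 33.59.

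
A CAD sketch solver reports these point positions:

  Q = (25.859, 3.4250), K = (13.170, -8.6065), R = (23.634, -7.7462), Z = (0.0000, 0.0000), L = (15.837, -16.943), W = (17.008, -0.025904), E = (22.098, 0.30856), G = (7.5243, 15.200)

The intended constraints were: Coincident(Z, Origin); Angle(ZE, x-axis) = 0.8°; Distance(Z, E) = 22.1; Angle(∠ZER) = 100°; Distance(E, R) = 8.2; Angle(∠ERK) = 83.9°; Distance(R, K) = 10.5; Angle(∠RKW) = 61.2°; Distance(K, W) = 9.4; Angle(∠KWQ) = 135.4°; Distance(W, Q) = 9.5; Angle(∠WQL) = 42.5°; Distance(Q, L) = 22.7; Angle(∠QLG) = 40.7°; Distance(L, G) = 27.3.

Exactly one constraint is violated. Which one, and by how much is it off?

Distance(L, G) = 27.3 — off by 5.90.

Z = (0.00, 0.00) ✓; ZE at 0.8000° ✓; |ZE| = 22.10 ✓; ∠ZER = 100.0° ✓; |ER| = 8.200 ✓; ∠ERK = 83.90° ✓; |RK| = 10.50 ✓; ∠RKW = 61.20° ✓; |KW| = 9.400 ✓; ∠KWQ = 135.4° ✓; |WQ| = 9.500 ✓; ∠WQL = 42.50° ✓; |QL| = 22.70 ✓; ∠QLG = 40.70° ✓; |LG| = 33.20 ✗.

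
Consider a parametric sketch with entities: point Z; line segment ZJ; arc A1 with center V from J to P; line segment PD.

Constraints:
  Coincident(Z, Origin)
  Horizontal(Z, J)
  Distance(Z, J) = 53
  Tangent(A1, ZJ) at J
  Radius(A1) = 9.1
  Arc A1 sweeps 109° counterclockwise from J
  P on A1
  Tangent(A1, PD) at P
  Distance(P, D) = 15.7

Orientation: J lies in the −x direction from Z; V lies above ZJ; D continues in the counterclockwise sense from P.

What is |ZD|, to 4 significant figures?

56.35

On A1, J sits at bearing -90° from V; a 109° counterclockwise sweep puts P at bearing 19°, so P = V + 9.1·(cos 19°, sin 19°) = (-44.40, 12.06). Since A1 is tangent to PD there, VP ⟂ PD, so PD runs along (−sin 19°, cos 19°); with |PD| = 15.7, D = (-49.51, 26.91). Then |ZD| = |D − Z| = 56.35.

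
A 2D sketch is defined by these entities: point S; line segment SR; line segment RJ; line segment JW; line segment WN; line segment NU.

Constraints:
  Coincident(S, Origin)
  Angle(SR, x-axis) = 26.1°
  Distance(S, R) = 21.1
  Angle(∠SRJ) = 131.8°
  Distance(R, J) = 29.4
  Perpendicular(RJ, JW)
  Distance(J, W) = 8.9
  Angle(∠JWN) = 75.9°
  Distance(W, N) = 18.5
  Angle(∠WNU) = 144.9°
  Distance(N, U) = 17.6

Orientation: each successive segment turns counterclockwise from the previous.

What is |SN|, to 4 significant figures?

27.93

S is at the origin; SR runs at 26.1° with length 21.1, so R = (18.95, 9.283). ∠SRJ = 131.8° gives RJ at 74.30° from the x-axis; with |RJ| = 29.4, J = (26.90, 37.59). The perpendicularity gives JW at right angles to RJ, so JW runs at 164.3°; with |JW| = 8.9, W = (18.34, 39.99). ∠JWN = 75.9° gives WN at -91.60° from the x-axis; with |WN| = 18.5, N = (17.82, 21.50). Then |SN| = |N − S| = 27.93.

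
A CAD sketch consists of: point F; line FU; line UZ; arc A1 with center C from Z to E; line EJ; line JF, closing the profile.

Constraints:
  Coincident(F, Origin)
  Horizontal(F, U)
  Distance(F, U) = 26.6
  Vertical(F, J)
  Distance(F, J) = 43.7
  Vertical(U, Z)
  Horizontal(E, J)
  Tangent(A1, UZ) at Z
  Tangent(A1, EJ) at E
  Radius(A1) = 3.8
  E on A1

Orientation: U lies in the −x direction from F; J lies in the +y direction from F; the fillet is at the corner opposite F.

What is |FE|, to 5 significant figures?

49.290

The virtual corner opposite F is at (-26.600, 43.700). A1 meets UZ tangentially, so CZ is at right angles to UZ and tangency of A1 to EJ means the radius CE is perpendicular to EJ, with radius 3.8, so the center C sits 3.8 in from both sides at C = (-22.800, 39.900). That places the tangent points at Z = (-26.600, 39.900) on UZ and E = (-22.800, 43.700) on EJ. Then |FE| = |E − F| = 49.290.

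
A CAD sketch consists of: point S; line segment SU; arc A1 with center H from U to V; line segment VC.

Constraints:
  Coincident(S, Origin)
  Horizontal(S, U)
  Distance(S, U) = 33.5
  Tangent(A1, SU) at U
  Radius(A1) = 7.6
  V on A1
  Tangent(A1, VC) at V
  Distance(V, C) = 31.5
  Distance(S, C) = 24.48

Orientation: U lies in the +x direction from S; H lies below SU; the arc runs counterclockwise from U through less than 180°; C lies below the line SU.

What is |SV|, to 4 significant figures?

28.33

Checks: S = (0.00, 0.00) ✓; |HV| = 7.600 ✓; ∠(HV, VC) = 90.00° ✓; |VC| = 31.50 ✓; |SC| = 24.48 ✓.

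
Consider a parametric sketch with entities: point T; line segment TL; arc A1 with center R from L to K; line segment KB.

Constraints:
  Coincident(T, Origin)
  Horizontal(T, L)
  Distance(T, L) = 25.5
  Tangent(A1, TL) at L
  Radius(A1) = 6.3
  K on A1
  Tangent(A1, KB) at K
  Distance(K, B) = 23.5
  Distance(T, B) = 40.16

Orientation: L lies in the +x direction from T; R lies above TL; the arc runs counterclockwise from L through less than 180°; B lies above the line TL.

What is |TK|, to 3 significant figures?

32.6

T is at the origin; T and L share the same y with |TL| = 25.5 and L on the +x side, so L = (25.5, 0.00). Tangency of A1 to TL means the radius RL is perpendicular to TL, so R = L + (0, 6.3) = (25.5, 6.30). Since RK ⟂ KB (tangency), |RB| = √(6.3² + 23.5²) = 24.3 regardless of where K sits on A1. So B lies on both circle(T, 40.16) and circle(R, 24.3); the above-TL intersection is B = (26.0, 30.6). K is the foot of the tangent from B: K = (31.6, 7.81).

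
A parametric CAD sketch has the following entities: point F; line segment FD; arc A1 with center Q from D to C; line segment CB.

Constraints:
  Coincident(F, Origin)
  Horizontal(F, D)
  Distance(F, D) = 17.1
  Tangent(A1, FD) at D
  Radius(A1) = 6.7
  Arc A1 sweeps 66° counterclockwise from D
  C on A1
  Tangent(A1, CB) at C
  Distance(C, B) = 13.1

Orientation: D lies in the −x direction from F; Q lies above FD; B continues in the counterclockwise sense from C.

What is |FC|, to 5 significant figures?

11.677

A1 meets FD tangentially, so QD is at right angles to FD, so Q = D + (0, 6.7) = (-17.100, 6.7000). On A1, D sits at bearing -90° from Q; a 66° counterclockwise sweep puts C at bearing -24°, so C = Q + 6.7·(cos -24°, sin -24°) = (-10.979, 3.9749). Then |FC| = |C − F| = 11.677.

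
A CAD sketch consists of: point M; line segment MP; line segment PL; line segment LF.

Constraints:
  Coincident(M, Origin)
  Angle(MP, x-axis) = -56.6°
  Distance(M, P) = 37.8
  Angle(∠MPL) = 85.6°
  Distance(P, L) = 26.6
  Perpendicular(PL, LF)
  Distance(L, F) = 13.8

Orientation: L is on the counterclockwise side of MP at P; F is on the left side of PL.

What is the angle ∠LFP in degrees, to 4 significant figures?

62.58°

M is at the origin; MP runs at -56.6° with length 37.8, so P = 37.8·(cos -56.6°, sin -56.6°) = (20.81, -31.56). ∠MPL = 85.6°, so PL runs at -56.6° + (180° − 85.6°) = 37.80° from the x-axis; with |PL| = 26.6, L = P + 26.6·(cos 37.80°, sin 37.80°) = (41.83, -15.25). The perpendicularity gives LF at right angles to PL; with |LF| = 13.8 on the left of PL, F = L + 13.8·(-0.6129, 0.7902) = (33.37, -4.350). Then cos ∠LFP = FL·FP / (|FL||FP|), giving 62.58°.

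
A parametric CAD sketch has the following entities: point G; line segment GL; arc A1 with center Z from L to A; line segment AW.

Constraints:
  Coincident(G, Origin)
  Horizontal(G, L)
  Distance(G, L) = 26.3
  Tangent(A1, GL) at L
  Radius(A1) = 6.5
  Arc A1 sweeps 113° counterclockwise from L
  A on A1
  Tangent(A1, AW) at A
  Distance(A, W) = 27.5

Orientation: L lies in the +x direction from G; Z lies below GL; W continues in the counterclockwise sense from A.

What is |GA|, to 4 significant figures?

22.24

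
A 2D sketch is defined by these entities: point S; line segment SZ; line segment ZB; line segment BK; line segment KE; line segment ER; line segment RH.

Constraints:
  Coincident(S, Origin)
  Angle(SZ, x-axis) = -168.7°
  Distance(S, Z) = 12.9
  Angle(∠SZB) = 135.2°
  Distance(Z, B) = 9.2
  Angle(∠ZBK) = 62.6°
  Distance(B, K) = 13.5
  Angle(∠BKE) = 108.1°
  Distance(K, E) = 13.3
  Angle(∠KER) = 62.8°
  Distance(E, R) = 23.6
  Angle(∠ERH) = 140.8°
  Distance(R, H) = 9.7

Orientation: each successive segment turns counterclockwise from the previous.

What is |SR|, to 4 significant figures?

22.42

∠BKE = 108.1° gives KE at 65.40° from the x-axis; with |KE| = 13.3, E = (1.169, 0.4008). ∠KER = 62.8° gives ER at -177.4° from the x-axis; with |ER| = 23.6, R = (-22.41, -0.6698). Then |SR| = |R − S| = 22.42.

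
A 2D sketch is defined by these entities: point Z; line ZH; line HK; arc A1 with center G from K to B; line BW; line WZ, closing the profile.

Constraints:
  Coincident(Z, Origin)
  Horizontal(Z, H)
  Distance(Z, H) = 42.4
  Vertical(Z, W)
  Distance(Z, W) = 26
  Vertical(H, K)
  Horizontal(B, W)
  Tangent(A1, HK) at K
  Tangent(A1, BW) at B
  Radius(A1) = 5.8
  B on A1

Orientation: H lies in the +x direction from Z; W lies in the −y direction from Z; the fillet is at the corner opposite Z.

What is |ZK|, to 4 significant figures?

46.97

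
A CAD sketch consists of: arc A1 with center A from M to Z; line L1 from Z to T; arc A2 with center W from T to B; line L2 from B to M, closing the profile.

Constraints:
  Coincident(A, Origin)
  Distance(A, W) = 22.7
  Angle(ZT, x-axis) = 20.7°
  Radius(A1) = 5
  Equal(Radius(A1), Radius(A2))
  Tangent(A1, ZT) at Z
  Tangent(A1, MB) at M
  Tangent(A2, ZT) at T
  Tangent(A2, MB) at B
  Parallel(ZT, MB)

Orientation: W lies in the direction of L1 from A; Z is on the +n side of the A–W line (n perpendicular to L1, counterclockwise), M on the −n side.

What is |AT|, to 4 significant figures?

23.24

The slot axis is L1's direction at 20.7°, so u = (cos 20.7°, sin 20.7°) = (0.9354, 0.3535) and n = (−sin 20.7°, cos 20.7°) = (-0.3535, 0.9354). A is at the origin and W lies 22.7 along u from A, so W = 22.7·u = (21.23, 8.024). Tangency of A1 to both parallel lines with radius 5.0 puts Z and M at A ± 5.0·n: Z = (-1.767, 4.677), M = (1.767, -4.677). Equal radii place T and B the same way about W: T = W + 5.0·n = (19.47, 12.70), B = W − 5.0·n = (23.00, 3.347). Then |AT| = |T − A| = 23.24.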